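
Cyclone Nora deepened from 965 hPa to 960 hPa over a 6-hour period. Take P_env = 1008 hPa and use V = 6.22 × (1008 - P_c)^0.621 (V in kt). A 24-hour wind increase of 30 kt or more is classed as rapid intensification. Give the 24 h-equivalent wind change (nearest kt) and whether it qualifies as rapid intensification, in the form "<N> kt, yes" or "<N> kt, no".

V₁: ΔP = 43, V ≈ 6.22 × 43^0.621 ≈ 64.29 kt.
V₂: ΔP = 48, V ≈ 6.22 × 48^0.621 ≈ 68.84 kt.
ΔV over 6 h = 4.55 kt → 24 h equivalent = 4.55 × 24/6 ≈ 18.20 kt.
18 kt < 30 kt ⇒ not rapid intensification.

18 kt, no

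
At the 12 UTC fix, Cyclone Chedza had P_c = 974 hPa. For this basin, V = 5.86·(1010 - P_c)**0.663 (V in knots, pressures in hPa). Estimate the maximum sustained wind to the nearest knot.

ΔP = 1010 − 974 = 36 hPa.
36^0.663 ≈ 10.760.
V ≈ 5.86 × 10.760 ≈ 63.1 kt.

63 kt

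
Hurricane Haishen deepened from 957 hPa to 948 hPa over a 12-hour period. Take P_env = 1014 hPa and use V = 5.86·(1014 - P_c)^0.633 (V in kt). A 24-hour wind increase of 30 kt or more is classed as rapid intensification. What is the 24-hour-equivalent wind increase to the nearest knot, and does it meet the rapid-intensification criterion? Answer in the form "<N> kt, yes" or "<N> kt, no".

V₁: ΔP = 57, V ≈ 5.86 × 57^0.633 ≈ 75.75 kt.
V₂: ΔP = 66, V ≈ 5.86 × 66^0.633 ≈ 83.11 kt.
ΔV over 12 h = 7.36 kt → 24 h equivalent = 7.36 × 24/12 ≈ 14.72 kt.
15 kt < 30 kt ⇒ not rapid intensification.

15 kt, no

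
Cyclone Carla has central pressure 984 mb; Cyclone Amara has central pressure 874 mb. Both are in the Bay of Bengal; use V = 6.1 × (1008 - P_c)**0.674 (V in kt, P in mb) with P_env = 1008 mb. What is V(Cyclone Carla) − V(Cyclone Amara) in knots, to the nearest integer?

Cyclone Carla: ΔP = 24; V ≈ 6.1 × 24^0.674 ≈ 51.95 kt.
Cyclone Amara: ΔP = 134; V ≈ 6.1 × 134^0.674 ≈ 165.58 kt.
Difference ≈ 51.95 − 165.58 = -113.63 → -114 kt.

-114 kt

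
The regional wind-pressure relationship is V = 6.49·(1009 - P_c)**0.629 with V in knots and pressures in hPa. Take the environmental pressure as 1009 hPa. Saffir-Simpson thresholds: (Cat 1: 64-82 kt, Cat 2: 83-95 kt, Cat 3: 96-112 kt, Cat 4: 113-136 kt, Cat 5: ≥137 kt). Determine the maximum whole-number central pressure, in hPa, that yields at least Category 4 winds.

915 hPa

Category 4 begins at V = 113 kt.
Required ΔP = (113/6.49)^(1/0.629) = 17.411^1.590 ≈ 93.91 hPa.
P_c ≤ 1009 − 93.91 = 915.09, so the highest integer P_c is 915 hPa.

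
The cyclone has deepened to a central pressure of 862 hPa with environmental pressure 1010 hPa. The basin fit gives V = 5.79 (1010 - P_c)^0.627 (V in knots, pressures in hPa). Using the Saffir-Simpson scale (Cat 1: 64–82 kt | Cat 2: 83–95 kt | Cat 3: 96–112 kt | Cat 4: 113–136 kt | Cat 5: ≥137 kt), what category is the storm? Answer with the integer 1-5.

4

ΔP = 1010 − 862 = 148 hPa.
V ≈ 5.79 × 148^0.627 = 5.79 × 22.95 ≈ 133 kt.
133 kt falls in the Category 4 band.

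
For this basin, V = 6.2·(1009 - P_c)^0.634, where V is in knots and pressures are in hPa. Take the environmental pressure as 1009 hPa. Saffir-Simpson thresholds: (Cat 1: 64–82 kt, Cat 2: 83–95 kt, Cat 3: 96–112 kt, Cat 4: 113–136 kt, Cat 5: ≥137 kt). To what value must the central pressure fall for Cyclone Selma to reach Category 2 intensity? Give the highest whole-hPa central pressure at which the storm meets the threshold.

Category 2 begins at V = 83 kt.
Required ΔP = (83/6.2)^(1/0.634) = 13.387^1.577 ≈ 59.86 hPa.
P_c ≤ 1009 − 59.86 = 949.14, so the highest integer P_c is 949 hPa.

949 hPa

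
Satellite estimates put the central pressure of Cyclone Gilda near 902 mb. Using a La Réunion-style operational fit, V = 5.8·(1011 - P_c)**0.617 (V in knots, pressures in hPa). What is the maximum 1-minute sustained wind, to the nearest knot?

105 kt

ΔP = 1011 − 902 = 109 mb.
109^0.617 ≈ 18.076.
V ≈ 5.8 × 18.076 ≈ 104.8 kt.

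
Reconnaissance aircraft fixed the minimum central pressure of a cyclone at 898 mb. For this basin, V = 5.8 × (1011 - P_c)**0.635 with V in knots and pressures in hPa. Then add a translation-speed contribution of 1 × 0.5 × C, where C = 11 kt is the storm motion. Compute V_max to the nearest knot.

ΔP = 1011 − 898 = 113 mb.
113^0.635 ≈ 20.124.
V ≈ 5.8 × 20.124 ≈ 116.7 kt.
Translation term: 1 × 0.5 × 11 = 5.5 kt.
Corrected V ≈ 122.2 kt → 122 kt.

122 kt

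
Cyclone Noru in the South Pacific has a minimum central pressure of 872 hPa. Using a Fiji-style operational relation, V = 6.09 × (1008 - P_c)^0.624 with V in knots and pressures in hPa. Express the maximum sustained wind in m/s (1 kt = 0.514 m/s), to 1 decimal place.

ΔP = 1008 − 872 = 136 hPa.
V ≈ 6.09 × 136^0.624 = 6.09 × 21.445 ≈ 130.601 kt.
130.601 × 0.514 ≈ 67.13 m/s → 67.1 m/s.

67.1 m/s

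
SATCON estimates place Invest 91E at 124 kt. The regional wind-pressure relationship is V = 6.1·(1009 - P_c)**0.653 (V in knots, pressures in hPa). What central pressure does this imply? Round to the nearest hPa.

908 hPa

ΔP = (V / 6.1)^(1/0.653) = (124/6.1)^1.531.
124/6.1 = 20.328; 20.328^1.531 ≈ 100.74 hPa.
P_c = 1009 − 100.74 = 908.26 ≈ 908 hPa.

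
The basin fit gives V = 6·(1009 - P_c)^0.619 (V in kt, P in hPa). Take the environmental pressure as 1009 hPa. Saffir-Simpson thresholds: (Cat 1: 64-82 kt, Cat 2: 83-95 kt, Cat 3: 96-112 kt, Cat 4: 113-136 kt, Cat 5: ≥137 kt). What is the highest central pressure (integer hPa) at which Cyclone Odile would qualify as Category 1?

963 hPa

Category 1 begins at V = 64 kt.
Required ΔP = (64/6)^(1/0.619) = 10.667^1.616 ≈ 45.79 hPa.
P_c ≤ 1009 − 45.79 = 963.21, so the highest integer P_c is 963 hPa.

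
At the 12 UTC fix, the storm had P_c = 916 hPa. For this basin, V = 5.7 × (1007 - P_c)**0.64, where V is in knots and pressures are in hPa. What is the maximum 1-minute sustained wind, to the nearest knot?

ΔP = 1007 − 916 = 91 hPa.
91^0.64 ≈ 17.939.
V ≈ 5.7 × 17.939 ≈ 102.2 kt.

102 kt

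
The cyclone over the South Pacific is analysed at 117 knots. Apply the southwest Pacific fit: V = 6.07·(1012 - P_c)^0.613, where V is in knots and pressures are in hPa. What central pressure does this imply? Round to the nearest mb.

887 mb

ΔP = (V / 6.07)^(1/0.613) = (117/6.07)^1.631.
117/6.07 = 19.275; 19.275^1.631 ≈ 124.81 mb.
P_c = 1012 − 124.81 = 887.19 ≈ 887 mb.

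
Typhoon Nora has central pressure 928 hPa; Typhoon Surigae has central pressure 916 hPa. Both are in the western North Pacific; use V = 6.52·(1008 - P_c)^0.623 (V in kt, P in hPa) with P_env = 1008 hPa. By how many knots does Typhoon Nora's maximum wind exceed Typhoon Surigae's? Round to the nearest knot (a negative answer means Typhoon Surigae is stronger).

Typhoon Nora: ΔP = 80; V ≈ 6.52 × 80^0.623 ≈ 99.97 kt.
Typhoon Surigae: ΔP = 92; V ≈ 6.52 × 92^0.623 ≈ 109.07 kt.
Difference ≈ 99.97 − 109.07 = -9.10 → -9 kt.

-9 kt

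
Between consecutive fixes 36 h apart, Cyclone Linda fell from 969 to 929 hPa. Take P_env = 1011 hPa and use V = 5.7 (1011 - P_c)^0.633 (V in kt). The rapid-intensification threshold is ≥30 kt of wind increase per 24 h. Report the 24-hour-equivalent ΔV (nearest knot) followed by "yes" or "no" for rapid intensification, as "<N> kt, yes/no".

21 kt, no

V₁: ΔP = 42, V ≈ 5.7 × 42^0.633 ≈ 60.73 kt.
V₂: ΔP = 82, V ≈ 5.7 × 82^0.633 ≈ 92.75 kt.
ΔV over 36 h = 32.02 kt → 24 h equivalent = 32.02 × 24/36 ≈ 21.35 kt.
21 kt < 30 kt ⇒ not rapid intensification.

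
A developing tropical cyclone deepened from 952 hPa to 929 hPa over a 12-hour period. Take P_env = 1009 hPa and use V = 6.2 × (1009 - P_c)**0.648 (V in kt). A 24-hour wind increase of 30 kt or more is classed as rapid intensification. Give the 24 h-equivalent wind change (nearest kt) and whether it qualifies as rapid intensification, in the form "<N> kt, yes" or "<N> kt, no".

42 kt, yes

V₁: ΔP = 57, V ≈ 6.2 × 57^0.648 ≈ 85.15 kt.
V₂: ΔP = 80, V ≈ 6.2 × 80^0.648 ≈ 106.07 kt.
ΔV over 12 h = 20.92 kt → 24 h equivalent = 20.92 × 24/12 ≈ 41.84 kt.
42 kt ≥ 30 kt ⇒ rapid intensification.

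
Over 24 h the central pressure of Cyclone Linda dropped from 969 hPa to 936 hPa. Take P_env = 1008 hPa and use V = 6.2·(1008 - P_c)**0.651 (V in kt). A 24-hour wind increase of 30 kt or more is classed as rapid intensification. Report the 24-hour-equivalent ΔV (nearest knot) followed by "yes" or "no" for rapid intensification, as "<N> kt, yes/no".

33 kt, yes

V₁: ΔP = 39, V ≈ 6.2 × 39^0.651 ≈ 67.32 kt.
V₂: ΔP = 72, V ≈ 6.2 × 72^0.651 ≈ 100.35 kt.
ΔV over 24 h = 33.03 kt → 24 h equivalent = 33.03 × 24/24 ≈ 33.03 kt.
33 kt ≥ 30 kt ⇒ rapid intensification.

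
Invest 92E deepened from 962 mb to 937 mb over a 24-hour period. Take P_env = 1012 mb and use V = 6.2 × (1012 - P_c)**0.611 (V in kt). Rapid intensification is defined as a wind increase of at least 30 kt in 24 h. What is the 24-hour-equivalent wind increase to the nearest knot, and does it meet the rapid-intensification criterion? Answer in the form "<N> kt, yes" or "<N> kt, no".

V₁: ΔP = 50, V ≈ 6.2 × 50^0.611 ≈ 67.68 kt.
V₂: ΔP = 75, V ≈ 6.2 × 75^0.611 ≈ 86.71 kt.
ΔV over 24 h = 19.03 kt → 24 h equivalent = 19.03 × 24/24 ≈ 19.03 kt.
19 kt < 30 kt ⇒ not rapid intensification.

19 kt, no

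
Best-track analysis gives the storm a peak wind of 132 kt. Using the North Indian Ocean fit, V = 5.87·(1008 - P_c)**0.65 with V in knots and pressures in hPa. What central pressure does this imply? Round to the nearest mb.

ΔP = (V / 5.87)^(1/0.65) = (132/5.87)^1.538.
132/5.87 = 22.487; 22.487^1.538 ≈ 120.20 mb.
P_c = 1008 − 120.20 = 887.80 ≈ 888 mb.

888 mb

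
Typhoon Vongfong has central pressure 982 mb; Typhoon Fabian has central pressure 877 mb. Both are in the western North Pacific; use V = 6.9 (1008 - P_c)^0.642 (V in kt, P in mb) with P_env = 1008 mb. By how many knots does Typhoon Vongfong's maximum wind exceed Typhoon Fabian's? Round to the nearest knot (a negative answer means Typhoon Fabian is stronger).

Typhoon Vongfong: ΔP = 26; V ≈ 6.9 × 26^0.642 ≈ 55.88 kt.
Typhoon Fabian: ΔP = 131; V ≈ 6.9 × 131^0.642 ≈ 157.81 kt.
Difference ≈ 55.88 − 157.81 = -101.93 → -102 kt.

-102 kt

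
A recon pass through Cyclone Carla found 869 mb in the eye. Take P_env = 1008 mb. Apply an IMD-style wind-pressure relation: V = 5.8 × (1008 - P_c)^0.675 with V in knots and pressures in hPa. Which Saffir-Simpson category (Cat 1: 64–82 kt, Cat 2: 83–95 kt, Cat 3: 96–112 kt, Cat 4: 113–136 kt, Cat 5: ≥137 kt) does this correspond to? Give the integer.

ΔP = 1008 − 869 = 139 mb.
V ≈ 5.8 × 139^0.675 = 5.8 × 27.96 ≈ 162 kt.
162 kt falls in the Category 5 band.

5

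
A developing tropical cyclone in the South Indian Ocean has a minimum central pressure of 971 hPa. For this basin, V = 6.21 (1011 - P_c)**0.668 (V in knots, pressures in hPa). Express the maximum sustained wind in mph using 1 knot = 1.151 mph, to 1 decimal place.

ΔP = 1011 − 971 = 40 hPa.
V ≈ 6.21 × 40^0.668 = 6.21 × 11.754 ≈ 72.991 kt.
72.991 × 1.151 ≈ 84.01 mph → 84.0 mph.

84.0 mph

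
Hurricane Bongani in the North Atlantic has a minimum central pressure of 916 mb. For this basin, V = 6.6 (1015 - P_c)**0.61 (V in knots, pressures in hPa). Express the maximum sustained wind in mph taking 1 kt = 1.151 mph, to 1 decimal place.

ΔP = 1015 − 916 = 99 mb.
V ≈ 6.6 × 99^0.61 = 6.6 × 16.494 ≈ 108.863 kt.
108.863 × 1.151 ≈ 125.30 mph → 125.3 mph.

125.3 mph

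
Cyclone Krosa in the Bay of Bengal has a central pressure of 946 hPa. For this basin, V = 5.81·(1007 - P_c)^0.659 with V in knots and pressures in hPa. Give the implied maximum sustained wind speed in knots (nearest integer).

87 kt

ΔP = 1007 − 946 = 61 hPa.
61^0.659 ≈ 15.015.
V ≈ 5.81 × 15.015 ≈ 87.2 kt.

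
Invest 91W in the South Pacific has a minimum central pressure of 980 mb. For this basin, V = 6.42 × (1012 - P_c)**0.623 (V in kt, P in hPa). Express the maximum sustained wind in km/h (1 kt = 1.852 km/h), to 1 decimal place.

ΔP = 1012 − 980 = 32 mb.
V ≈ 6.42 × 32^0.623 = 6.42 × 8.664 ≈ 55.622 kt.
55.622 × 1.852 ≈ 103.01 km/h → 103.0 km/h.

103.0 km/h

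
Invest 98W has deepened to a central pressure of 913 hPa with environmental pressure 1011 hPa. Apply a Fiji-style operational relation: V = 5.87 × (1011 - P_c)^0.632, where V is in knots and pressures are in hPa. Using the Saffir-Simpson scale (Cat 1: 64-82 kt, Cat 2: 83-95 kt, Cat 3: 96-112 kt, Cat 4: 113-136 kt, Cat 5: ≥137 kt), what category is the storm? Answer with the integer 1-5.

3

ΔP = 1011 − 913 = 98 hPa.
V ≈ 5.87 × 98^0.632 = 5.87 × 18.13 ≈ 106 kt.
106 kt falls in the Category 3 band.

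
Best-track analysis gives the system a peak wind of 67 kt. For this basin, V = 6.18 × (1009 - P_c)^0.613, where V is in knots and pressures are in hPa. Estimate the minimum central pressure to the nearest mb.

960 mb

ΔP = (V / 6.18)^(1/0.613) = (67/6.18)^1.631.
67/6.18 = 10.841; 10.841^1.631 ≈ 48.82 mb.
P_c = 1009 − 48.82 = 960.18 ≈ 960 mb.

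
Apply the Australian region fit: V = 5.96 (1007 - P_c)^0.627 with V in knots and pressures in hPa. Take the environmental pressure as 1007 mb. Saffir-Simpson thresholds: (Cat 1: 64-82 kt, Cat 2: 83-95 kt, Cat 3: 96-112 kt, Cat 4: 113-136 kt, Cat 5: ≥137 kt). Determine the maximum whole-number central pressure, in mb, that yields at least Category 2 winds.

Category 2 begins at V = 83 kt.
Required ΔP = (83/5.96)^(1/0.627) = 13.926^1.595 ≈ 66.73 mb.
P_c ≤ 1007 − 66.73 = 940.27, so the highest integer P_c is 940 mb.

940 mb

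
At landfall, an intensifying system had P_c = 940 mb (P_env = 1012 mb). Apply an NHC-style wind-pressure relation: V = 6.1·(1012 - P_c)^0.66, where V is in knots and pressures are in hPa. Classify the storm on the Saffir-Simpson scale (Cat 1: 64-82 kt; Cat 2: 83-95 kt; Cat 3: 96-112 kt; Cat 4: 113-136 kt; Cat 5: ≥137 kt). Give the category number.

ΔP = 1012 − 940 = 72 mb.
V ≈ 6.1 × 72^0.66 = 6.1 × 16.82 ≈ 103 kt.
103 kt falls in the Category 3 band.

3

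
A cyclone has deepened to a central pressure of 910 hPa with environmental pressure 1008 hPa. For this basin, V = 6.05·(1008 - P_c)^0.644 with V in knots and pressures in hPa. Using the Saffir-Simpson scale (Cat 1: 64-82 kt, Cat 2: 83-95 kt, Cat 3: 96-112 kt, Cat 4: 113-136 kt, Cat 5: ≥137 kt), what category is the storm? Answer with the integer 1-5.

4

ΔP = 1008 − 910 = 98 hPa.
V ≈ 6.05 × 98^0.644 = 6.05 × 19.16 ≈ 116 kt.
116 kt falls in the Category 4 band.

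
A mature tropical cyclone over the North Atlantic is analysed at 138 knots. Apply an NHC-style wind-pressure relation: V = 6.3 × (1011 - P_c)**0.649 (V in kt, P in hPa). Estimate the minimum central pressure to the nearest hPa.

895 hPa

ΔP = (V / 6.3)^(1/0.649) = (138/6.3)^1.541.
138/6.3 = 21.905; 21.905^1.541 ≈ 116.29 hPa.
P_c = 1011 − 116.29 = 894.71 ≈ 895 hPa.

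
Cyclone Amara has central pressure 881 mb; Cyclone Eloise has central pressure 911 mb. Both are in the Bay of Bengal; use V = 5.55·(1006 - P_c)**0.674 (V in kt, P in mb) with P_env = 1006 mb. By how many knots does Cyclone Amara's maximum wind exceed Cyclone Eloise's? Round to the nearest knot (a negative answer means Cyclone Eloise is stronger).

24 kt

Cyclone Amara: ΔP = 125; V ≈ 5.55 × 125^0.674 ≈ 143.75 kt.
Cyclone Eloise: ΔP = 95; V ≈ 5.55 × 95^0.674 ≈ 119.48 kt.
Difference ≈ 143.75 − 119.48 = 24.27 → 24 kt.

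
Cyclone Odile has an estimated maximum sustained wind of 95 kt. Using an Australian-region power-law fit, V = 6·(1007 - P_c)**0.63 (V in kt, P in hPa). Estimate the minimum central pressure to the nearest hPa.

ΔP = (V / 6)^(1/0.63) = (95/6)^1.587.
95/6 = 15.833; 15.833^1.587 ≈ 80.18 hPa.
P_c = 1007 − 80.18 = 926.82 ≈ 927 hPa.

927 hPa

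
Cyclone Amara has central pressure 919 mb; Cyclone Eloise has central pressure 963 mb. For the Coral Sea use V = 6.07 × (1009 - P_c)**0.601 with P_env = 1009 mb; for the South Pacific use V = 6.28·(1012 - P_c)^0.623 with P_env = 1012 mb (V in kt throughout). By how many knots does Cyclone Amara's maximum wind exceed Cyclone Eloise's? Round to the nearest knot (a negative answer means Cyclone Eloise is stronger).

20 kt

Cyclone Amara: ΔP = 90; V ≈ 6.07 × 90^0.601 ≈ 90.72 kt.
Cyclone Eloise: ΔP = 49; V ≈ 6.28 × 49^0.623 ≈ 70.95 kt.
Difference ≈ 90.72 − 70.95 = 19.77 → 20 kt.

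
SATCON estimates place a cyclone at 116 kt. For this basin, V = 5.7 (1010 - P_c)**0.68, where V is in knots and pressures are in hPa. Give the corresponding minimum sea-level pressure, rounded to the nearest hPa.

ΔP = (V / 5.7)^(1/0.68) = (116/5.7)^1.471.
116/5.7 = 20.351; 20.351^1.471 ≈ 84.02 hPa.
P_c = 1010 − 84.02 = 925.98 ≈ 926 hPa.

926 hPa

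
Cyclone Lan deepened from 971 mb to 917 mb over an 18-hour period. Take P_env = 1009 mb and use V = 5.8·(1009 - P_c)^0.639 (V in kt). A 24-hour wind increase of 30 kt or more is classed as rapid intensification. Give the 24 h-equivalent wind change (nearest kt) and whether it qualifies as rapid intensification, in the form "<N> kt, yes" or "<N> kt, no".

V₁: ΔP = 38, V ≈ 5.8 × 38^0.639 ≈ 59.28 kt.
V₂: ΔP = 92, V ≈ 5.8 × 92^0.639 ≈ 104.30 kt.
ΔV over 18 h = 45.02 kt → 24 h equivalent = 45.02 × 24/18 ≈ 60.03 kt.
60 kt ≥ 30 kt ⇒ rapid intensification.

60 kt, yes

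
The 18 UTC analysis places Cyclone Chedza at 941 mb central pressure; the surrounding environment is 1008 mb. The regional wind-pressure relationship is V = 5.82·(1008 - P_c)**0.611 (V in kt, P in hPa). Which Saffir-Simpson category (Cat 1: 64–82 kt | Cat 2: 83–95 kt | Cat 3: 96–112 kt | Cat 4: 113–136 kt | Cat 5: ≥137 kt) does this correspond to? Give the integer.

ΔP = 1008 − 941 = 67 mb.
V ≈ 5.82 × 67^0.611 = 5.82 × 13.05 ≈ 76 kt.
76 kt falls in the Category 1 band.

1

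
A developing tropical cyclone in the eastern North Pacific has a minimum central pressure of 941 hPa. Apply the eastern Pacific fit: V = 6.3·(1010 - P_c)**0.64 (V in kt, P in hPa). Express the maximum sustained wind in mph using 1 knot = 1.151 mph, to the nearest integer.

109 mph

ΔP = 1010 − 941 = 69 hPa.
V ≈ 6.3 × 69^0.64 = 6.3 × 15.027 ≈ 94.668 kt.
94.668 × 1.151 ≈ 108.96 mph → 109 mph.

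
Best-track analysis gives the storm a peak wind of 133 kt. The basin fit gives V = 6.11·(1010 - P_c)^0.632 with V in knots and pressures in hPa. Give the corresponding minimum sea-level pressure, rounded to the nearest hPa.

879 hPa

ΔP = (V / 6.11)^(1/0.632) = (133/6.11)^1.582.
133/6.11 = 21.768; 21.768^1.582 ≈ 130.85 hPa.
P_c = 1010 − 130.85 = 879.15 ≈ 879 hPa.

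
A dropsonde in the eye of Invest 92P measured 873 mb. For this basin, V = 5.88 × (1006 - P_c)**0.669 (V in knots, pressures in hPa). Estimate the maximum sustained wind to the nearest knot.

ΔP = 1006 − 873 = 133 mb.
133^0.669 ≈ 26.355.
V ≈ 5.88 × 26.355 ≈ 155.0 kt.

155 kt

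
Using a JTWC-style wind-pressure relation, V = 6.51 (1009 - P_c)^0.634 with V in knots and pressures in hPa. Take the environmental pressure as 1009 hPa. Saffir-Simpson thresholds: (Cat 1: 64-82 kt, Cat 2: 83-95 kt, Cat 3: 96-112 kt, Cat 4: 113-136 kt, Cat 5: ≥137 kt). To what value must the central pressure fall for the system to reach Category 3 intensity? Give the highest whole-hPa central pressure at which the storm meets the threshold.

939 hPa

Category 3 begins at V = 96 kt.
Required ΔP = (96/6.51)^(1/0.634) = 14.747^1.577 ≈ 69.72 hPa.
P_c ≤ 1009 − 69.72 = 939.28, so the highest integer P_c is 939 hPa.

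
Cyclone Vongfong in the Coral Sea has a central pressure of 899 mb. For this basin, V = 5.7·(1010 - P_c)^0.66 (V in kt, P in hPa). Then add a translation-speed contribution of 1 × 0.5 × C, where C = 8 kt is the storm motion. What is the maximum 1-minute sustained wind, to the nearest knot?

ΔP = 1010 − 899 = 111 mb.
111^0.66 ≈ 22.383.
V ≈ 5.7 × 22.383 ≈ 127.6 kt.
Translation term: 1 × 0.5 × 8 = 4 kt.
Corrected V ≈ 131.6 kt → 132 kt.

132 kt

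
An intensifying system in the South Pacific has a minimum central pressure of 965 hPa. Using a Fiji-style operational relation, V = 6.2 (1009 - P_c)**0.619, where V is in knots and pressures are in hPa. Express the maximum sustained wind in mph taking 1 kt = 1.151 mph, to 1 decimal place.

ΔP = 1009 − 965 = 44 hPa.
V ≈ 6.2 × 44^0.619 = 6.2 × 10.406 ≈ 64.519 kt.
64.519 × 1.151 ≈ 74.26 mph → 74.3 mph.

74.3 mph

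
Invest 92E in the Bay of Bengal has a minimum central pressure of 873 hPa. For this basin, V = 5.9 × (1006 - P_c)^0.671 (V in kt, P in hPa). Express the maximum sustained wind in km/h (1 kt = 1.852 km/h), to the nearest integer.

ΔP = 1006 − 873 = 133 hPa.
V ≈ 5.9 × 133^0.671 = 5.9 × 26.614 ≈ 157.021 kt.
157.021 × 1.852 ≈ 290.80 km/h → 291 km/h.

291 km/h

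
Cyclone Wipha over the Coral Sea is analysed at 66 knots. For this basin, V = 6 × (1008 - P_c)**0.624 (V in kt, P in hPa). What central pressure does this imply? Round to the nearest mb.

961 mb

ΔP = (V / 6)^(1/0.624) = (66/6)^1.603.
66/6 = 11.000; 11.000^1.603 ≈ 46.66 mb.
P_c = 1008 − 46.66 = 961.34 ≈ 961 mb.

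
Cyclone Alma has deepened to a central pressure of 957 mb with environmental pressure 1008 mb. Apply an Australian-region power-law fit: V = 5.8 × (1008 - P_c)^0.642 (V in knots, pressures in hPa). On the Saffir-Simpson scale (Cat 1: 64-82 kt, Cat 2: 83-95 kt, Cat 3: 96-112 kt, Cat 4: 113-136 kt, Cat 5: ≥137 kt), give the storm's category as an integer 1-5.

ΔP = 1008 − 957 = 51 mb.
V ≈ 5.8 × 51^0.642 = 5.8 × 12.48 ≈ 72 kt.
72 kt falls in the Category 1 band.

1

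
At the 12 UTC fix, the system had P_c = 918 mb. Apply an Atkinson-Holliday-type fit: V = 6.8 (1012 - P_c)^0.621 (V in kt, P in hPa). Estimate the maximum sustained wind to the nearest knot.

114 kt

ΔP = 1012 − 918 = 94 mb.
94^0.621 ≈ 16.800.
V ≈ 6.8 × 16.800 ≈ 114.2 kt.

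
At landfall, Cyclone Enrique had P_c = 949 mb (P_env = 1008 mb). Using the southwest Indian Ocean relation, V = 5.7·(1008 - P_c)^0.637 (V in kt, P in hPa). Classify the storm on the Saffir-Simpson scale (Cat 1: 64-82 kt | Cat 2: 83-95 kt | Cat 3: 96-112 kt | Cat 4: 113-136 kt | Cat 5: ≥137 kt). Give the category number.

ΔP = 1008 − 949 = 59 mb.
V ≈ 5.7 × 59^0.637 = 5.7 × 13.43 ≈ 77 kt.
77 kt falls in the Category 1 band.

1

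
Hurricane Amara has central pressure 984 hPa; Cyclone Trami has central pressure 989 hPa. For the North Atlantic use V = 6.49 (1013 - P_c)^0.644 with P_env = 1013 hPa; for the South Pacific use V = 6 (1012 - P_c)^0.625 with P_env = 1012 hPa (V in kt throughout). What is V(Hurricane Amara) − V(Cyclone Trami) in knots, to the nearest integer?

14 kt

Hurricane Amara: ΔP = 29; V ≈ 6.49 × 29^0.644 ≈ 56.76 kt.
Cyclone Trami: ΔP = 23; V ≈ 6 × 23^0.625 ≈ 42.58 kt.
Difference ≈ 56.76 − 42.58 = 14.18 → 14 kt.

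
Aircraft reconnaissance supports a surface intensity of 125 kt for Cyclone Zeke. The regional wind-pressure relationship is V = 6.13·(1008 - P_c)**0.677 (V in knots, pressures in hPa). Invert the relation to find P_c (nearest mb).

922 mb

ΔP = (V / 6.13)^(1/0.677) = (125/6.13)^1.477.
125/6.13 = 20.392; 20.392^1.477 ≈ 85.94 mb.
P_c = 1008 − 85.94 = 922.06 ≈ 922 mb.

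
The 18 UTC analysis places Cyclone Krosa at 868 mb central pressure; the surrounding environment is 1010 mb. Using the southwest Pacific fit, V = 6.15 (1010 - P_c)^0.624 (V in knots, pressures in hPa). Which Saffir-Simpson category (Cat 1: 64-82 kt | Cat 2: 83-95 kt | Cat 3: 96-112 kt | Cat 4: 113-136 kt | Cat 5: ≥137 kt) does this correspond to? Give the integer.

ΔP = 1010 − 868 = 142 mb.
V ≈ 6.15 × 142^0.624 = 6.15 × 22.03 ≈ 135 kt.
135 kt falls in the Category 4 band.

4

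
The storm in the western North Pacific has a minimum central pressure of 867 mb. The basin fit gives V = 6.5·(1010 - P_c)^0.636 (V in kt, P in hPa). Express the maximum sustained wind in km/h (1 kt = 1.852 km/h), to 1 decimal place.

ΔP = 1010 − 867 = 143 mb.
V ≈ 6.5 × 143^0.636 = 6.5 × 23.485 ≈ 152.654 kt.
152.654 × 1.852 ≈ 282.71 km/h → 282.7 km/h.

282.7 km/h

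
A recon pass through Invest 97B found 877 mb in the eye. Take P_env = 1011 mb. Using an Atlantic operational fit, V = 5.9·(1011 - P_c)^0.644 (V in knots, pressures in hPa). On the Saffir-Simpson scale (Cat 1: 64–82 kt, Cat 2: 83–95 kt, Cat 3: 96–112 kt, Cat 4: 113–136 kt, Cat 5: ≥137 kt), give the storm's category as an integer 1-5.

ΔP = 1011 − 877 = 134 mb.
V ≈ 5.9 × 134^0.644 = 5.9 × 23.43 ≈ 138 kt.
138 kt falls in the Category 5 band.

5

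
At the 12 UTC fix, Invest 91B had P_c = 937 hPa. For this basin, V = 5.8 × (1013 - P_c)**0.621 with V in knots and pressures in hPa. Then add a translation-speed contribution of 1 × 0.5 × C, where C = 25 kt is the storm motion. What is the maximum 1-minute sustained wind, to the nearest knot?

ΔP = 1013 − 937 = 76 hPa.
76^0.621 ≈ 14.723.
V ≈ 5.8 × 14.723 ≈ 85.4 kt.
Translation term: 1 × 0.5 × 25 = 12.5 kt.
Corrected V ≈ 97.9 kt → 98 kt.

98 kt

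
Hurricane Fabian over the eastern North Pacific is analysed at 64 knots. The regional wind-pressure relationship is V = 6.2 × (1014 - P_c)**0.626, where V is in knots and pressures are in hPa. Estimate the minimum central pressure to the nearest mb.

ΔP = (V / 6.2)^(1/0.626) = (64/6.2)^1.597.
64/6.2 = 10.323; 10.323^1.597 ≈ 41.64 mb.
P_c = 1014 − 41.64 = 972.36 ≈ 972 mb.

972 mb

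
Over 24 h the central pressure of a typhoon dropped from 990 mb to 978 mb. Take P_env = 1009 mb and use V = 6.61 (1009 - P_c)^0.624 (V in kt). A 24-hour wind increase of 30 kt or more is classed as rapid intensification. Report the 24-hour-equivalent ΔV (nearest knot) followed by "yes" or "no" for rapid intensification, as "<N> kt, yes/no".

V₁: ΔP = 19, V ≈ 6.61 × 19^0.624 ≈ 41.51 kt.
V₂: ΔP = 31, V ≈ 6.61 × 31^0.624 ≈ 56.34 kt.
ΔV over 24 h = 14.83 kt → 24 h equivalent = 14.83 × 24/24 ≈ 14.83 kt.
15 kt < 30 kt ⇒ not rapid intensification.

15 kt, no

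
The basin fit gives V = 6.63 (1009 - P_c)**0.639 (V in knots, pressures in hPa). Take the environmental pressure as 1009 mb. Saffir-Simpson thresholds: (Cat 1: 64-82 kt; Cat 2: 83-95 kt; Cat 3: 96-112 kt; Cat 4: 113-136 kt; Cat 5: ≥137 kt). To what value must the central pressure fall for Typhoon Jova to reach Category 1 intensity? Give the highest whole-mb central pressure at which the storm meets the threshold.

Category 1 begins at V = 64 kt.
Required ΔP = (64/6.63)^(1/0.639) = 9.653^1.565 ≈ 34.75 mb.
P_c ≤ 1009 − 34.75 = 974.25, so the highest integer P_c is 974 mb.

974 mb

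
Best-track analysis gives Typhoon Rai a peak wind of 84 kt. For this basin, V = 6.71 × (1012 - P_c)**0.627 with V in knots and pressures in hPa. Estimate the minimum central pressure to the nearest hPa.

956 hPa

ΔP = (V / 6.71)^(1/0.627) = (84/6.71)^1.595.
84/6.71 = 12.519; 12.519^1.595 ≈ 56.30 hPa.
P_c = 1012 − 56.30 = 955.70 ≈ 956 hPa.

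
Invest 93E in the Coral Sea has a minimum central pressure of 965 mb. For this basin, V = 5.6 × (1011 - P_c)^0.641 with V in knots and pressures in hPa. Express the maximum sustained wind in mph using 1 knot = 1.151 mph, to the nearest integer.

ΔP = 1011 − 965 = 46 mb.
V ≈ 5.6 × 46^0.641 = 5.6 × 11.637 ≈ 65.165 kt.
65.165 × 1.151 ≈ 75.01 mph → 75 mph.

75 mph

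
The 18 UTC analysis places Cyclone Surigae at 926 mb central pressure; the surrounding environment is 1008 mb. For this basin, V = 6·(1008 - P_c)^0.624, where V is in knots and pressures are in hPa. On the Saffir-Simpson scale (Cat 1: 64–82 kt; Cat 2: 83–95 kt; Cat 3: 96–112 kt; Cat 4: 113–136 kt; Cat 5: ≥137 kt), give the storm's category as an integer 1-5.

ΔP = 1008 − 926 = 82 mb.
V ≈ 6 × 82^0.624 = 6 × 15.64 ≈ 94 kt.
94 kt falls in the Category 2 band.

2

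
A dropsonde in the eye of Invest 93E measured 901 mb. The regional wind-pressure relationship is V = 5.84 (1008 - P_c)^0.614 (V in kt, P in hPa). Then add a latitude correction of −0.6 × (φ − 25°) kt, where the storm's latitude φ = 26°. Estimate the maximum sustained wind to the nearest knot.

102 kt

ΔP = 1008 − 901 = 107 mb.
107^0.614 ≈ 17.621.
V ≈ 5.84 × 17.621 ≈ 102.9 kt.
Latitude correction: −0.6 × (26 − 25) = -0.6 kt.
Corrected V ≈ 102.3 kt → 102 kt.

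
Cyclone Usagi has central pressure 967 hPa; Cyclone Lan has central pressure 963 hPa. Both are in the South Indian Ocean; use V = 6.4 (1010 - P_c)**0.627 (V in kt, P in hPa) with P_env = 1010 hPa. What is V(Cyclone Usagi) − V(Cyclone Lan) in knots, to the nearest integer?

-4 kt

Cyclone Usagi: ΔP = 43; V ≈ 6.4 × 43^0.627 ≈ 67.67 kt.
Cyclone Lan: ΔP = 47; V ≈ 6.4 × 47^0.627 ≈ 71.55 kt.
Difference ≈ 67.67 − 71.55 = -3.88 → -4 kt.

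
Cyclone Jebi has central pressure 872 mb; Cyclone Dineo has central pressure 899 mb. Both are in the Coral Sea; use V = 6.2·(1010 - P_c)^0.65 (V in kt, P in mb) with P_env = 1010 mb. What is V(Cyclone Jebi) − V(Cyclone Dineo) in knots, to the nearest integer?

20 kt

Cyclone Jebi: ΔP = 138; V ≈ 6.2 × 138^0.65 ≈ 152.52 kt.
Cyclone Dineo: ΔP = 111; V ≈ 6.2 × 111^0.65 ≈ 132.39 kt.
Difference ≈ 152.52 − 132.39 = 20.13 → 20 kt.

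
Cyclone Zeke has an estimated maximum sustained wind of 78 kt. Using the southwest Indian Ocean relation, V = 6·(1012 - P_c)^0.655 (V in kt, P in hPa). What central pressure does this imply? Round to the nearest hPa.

ΔP = (V / 6)^(1/0.655) = (78/6)^1.527.
78/6 = 13.000; 13.000^1.527 ≈ 50.20 hPa.
P_c = 1012 − 50.20 = 961.80 ≈ 962 hPa.

962 hPa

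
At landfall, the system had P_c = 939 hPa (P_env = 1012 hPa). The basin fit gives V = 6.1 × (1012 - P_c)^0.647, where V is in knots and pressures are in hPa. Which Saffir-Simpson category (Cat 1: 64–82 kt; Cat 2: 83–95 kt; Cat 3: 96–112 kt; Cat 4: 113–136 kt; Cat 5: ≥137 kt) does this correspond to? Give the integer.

3

ΔP = 1012 − 939 = 73 hPa.
V ≈ 6.1 × 73^0.647 = 6.1 × 16.05 ≈ 98 kt.
98 kt falls in the Category 3 band.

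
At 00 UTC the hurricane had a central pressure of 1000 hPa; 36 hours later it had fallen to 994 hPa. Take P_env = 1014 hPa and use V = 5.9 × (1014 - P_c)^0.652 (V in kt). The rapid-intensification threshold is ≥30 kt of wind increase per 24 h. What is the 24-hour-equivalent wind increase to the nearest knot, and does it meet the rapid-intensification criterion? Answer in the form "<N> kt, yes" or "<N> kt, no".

V₁: ΔP = 14, V ≈ 5.9 × 14^0.652 ≈ 32.97 kt.
V₂: ΔP = 20, V ≈ 5.9 × 20^0.652 ≈ 41.60 kt.
ΔV over 36 h = 8.63 kt → 24 h equivalent = 8.63 × 24/36 ≈ 5.75 kt.
6 kt < 30 kt ⇒ not rapid intensification.

6 kt, no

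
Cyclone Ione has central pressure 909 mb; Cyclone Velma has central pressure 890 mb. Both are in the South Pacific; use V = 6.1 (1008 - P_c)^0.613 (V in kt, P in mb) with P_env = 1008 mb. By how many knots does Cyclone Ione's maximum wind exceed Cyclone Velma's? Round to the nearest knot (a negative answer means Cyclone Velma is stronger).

-12 kt

Cyclone Ione: ΔP = 99; V ≈ 6.1 × 99^0.613 ≈ 102.01 kt.
Cyclone Velma: ΔP = 118; V ≈ 6.1 × 118^0.613 ≈ 113.60 kt.
Difference ≈ 102.01 − 113.60 = -11.59 → -12 kt.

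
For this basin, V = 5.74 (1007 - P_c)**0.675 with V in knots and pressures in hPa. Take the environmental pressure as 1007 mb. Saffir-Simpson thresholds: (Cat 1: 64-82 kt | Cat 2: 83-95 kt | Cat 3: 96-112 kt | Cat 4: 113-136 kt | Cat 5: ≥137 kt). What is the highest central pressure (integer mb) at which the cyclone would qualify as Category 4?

924 mb

Category 4 begins at V = 113 kt.
Required ΔP = (113/5.74)^(1/0.675) = 19.686^1.481 ≈ 82.66 mb.
P_c ≤ 1007 − 82.66 = 924.34, so the highest integer P_c is 924 mb.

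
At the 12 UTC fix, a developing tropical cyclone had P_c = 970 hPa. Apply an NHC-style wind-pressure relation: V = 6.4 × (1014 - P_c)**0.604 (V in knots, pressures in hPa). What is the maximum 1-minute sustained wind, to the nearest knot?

ΔP = 1014 − 970 = 44 hPa.
44^0.604 ≈ 9.832.
V ≈ 6.4 × 9.832 ≈ 62.9 kt.

63 kt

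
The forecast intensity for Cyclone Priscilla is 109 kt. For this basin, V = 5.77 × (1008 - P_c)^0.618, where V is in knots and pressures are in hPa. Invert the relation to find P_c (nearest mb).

ΔP = (V / 5.77)^(1/0.618) = (109/5.77)^1.618.
109/5.77 = 18.891; 18.891^1.618 ≈ 116.18 mb.
P_c = 1008 − 116.18 = 891.82 ≈ 892 mb.

892 mb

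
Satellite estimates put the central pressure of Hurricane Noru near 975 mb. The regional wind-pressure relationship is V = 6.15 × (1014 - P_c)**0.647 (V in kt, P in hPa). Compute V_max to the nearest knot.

66 kt

ΔP = 1014 − 975 = 39 mb.
39^0.647 ≈ 10.701.
V ≈ 6.15 × 10.701 ≈ 65.8 kt.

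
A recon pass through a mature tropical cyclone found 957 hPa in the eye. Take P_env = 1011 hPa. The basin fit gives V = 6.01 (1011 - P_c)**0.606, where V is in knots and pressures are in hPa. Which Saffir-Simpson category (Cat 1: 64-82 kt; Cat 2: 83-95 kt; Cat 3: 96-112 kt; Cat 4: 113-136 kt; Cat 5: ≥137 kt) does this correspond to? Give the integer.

1

ΔP = 1011 − 957 = 54 hPa.
V ≈ 6.01 × 54^0.606 = 6.01 × 11.22 ≈ 67 kt.
67 kt falls in the Category 1 band.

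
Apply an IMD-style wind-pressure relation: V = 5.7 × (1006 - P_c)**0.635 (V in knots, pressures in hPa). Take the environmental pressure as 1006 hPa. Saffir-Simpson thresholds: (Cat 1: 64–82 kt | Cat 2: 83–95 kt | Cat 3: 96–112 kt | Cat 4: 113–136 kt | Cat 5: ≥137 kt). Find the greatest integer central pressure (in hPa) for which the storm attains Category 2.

Category 2 begins at V = 83 kt.
Required ΔP = (83/5.7)^(1/0.635) = 14.561^1.575 ≈ 67.89 hPa.
P_c ≤ 1006 − 67.89 = 938.11, so the highest integer P_c is 938 hPa.

938 hPa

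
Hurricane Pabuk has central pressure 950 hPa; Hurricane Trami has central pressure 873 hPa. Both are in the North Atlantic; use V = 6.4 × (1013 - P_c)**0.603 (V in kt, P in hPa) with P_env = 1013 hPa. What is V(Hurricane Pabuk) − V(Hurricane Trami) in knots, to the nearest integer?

Hurricane Pabuk: ΔP = 63; V ≈ 6.4 × 63^0.603 ≈ 77.84 kt.
Hurricane Trami: ΔP = 140; V ≈ 6.4 × 140^0.603 ≈ 125.98 kt.
Difference ≈ 77.84 − 125.98 = -48.14 → -48 kt.

-48 kt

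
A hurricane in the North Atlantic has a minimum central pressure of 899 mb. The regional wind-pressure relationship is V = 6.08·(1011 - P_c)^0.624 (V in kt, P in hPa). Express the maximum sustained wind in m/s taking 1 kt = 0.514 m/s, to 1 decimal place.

59.4 m/s

ΔP = 1011 − 899 = 112 mb.
V ≈ 6.08 × 112^0.624 = 6.08 × 18.998 ≈ 115.509 kt.
115.509 × 0.514 ≈ 59.37 m/s → 59.4 m/s.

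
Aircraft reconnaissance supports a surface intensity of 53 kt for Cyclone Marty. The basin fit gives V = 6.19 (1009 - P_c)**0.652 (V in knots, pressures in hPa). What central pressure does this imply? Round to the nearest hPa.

ΔP = (V / 6.19)^(1/0.652) = (53/6.19)^1.534.
53/6.19 = 8.562; 8.562^1.534 ≈ 26.94 hPa.
P_c = 1009 − 26.94 = 982.06 ≈ 982 hPa.

982 hPa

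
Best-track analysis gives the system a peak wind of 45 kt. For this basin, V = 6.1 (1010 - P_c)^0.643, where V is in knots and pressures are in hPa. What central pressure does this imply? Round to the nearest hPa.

ΔP = (V / 6.1)^(1/0.643) = (45/6.1)^1.555.
45/6.1 = 7.377; 7.377^1.555 ≈ 22.37 hPa.
P_c = 1010 − 22.37 = 987.63 ≈ 988 hPa.

988 hPa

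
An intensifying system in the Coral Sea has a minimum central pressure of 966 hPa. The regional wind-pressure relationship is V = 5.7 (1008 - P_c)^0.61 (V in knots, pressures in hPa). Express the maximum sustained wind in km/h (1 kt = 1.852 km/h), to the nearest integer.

103 km/h

ΔP = 1008 − 966 = 42 hPa.
V ≈ 5.7 × 42^0.61 = 5.7 × 9.776 ≈ 55.726 kt.
55.726 × 1.852 ≈ 103.20 km/h → 103 km/h.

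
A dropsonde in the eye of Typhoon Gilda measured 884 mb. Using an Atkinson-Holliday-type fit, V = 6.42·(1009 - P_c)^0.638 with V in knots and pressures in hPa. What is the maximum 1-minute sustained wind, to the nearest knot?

ΔP = 1009 − 884 = 125 mb.
125^0.638 ≈ 21.769.
V ≈ 6.42 × 21.769 ≈ 139.8 kt.

140 kt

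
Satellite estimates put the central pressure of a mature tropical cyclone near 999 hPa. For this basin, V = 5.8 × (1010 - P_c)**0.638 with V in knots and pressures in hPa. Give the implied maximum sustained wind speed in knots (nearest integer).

27 kt

ΔP = 1010 − 999 = 11 hPa.
11^0.638 ≈ 4.618.
V ≈ 5.8 × 4.618 ≈ 26.8 kt.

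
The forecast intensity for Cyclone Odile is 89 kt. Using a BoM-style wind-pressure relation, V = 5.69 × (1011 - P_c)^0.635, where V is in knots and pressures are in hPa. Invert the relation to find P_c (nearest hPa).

ΔP = (V / 5.69)^(1/0.635) = (89/5.69)^1.575.
89/5.69 = 15.641; 15.641^1.575 ≈ 75.99 hPa.
P_c = 1011 − 75.99 = 935.01 ≈ 935 hPa.

935 hPa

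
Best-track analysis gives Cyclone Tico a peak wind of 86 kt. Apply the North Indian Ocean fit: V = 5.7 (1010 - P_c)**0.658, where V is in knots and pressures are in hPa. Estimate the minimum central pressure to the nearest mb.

948 mb

ΔP = (V / 5.7)^(1/0.658) = (86/5.7)^1.520.
86/5.7 = 15.088; 15.088^1.520 ≈ 61.83 mb.
P_c = 1010 − 61.83 = 948.17 ≈ 948 mb.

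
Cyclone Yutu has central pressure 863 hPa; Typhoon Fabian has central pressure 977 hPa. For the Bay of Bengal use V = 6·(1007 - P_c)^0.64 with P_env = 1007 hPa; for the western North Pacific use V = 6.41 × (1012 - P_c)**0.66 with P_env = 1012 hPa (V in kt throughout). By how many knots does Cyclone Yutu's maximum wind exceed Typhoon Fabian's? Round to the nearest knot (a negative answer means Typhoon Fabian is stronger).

77 kt

Cyclone Yutu: ΔP = 144; V ≈ 6 × 144^0.64 ≈ 144.38 kt.
Typhoon Fabian: ΔP = 35; V ≈ 6.41 × 35^0.66 ≈ 66.98 kt.
Difference ≈ 144.38 − 66.98 = 77.40 → 77 kt.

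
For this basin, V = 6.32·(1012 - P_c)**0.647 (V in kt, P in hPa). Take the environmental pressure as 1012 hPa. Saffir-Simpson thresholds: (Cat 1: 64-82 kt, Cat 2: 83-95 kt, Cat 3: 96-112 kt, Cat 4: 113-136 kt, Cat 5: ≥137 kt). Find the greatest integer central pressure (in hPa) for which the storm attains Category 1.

Category 1 begins at V = 64 kt.
Required ΔP = (64/6.32)^(1/0.647) = 10.127^1.546 ≈ 35.81 hPa.
P_c ≤ 1012 − 35.81 = 976.19, so the highest integer P_c is 976 hPa.

976 hPa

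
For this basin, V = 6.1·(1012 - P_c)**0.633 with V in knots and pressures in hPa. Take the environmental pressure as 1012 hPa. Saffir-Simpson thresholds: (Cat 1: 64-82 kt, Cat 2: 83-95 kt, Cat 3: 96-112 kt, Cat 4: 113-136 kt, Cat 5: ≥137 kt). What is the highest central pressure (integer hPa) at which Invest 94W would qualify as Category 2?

950 hPa

Category 2 begins at V = 83 kt.
Required ΔP = (83/6.1)^(1/0.633) = 13.607^1.580 ≈ 61.81 hPa.
P_c ≤ 1012 − 61.81 = 950.19, so the highest integer P_c is 950 hPa.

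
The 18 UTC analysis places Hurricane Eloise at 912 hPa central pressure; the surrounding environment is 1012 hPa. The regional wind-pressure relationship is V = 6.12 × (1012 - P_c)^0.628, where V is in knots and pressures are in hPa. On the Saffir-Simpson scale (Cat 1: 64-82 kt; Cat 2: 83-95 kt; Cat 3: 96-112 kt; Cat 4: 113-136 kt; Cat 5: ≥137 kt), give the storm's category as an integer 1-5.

3

ΔP = 1012 − 912 = 100 hPa.
V ≈ 6.12 × 100^0.628 = 6.12 × 18.03 ≈ 110 kt.
110 kt falls in the Category 3 band.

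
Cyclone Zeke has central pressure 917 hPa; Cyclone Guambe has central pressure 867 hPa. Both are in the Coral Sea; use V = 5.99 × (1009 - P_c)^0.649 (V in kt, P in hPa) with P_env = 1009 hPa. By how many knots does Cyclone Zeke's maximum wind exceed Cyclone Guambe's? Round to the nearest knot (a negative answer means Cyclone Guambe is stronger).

-37 kt

Cyclone Zeke: ΔP = 92; V ≈ 5.99 × 92^0.649 ≈ 112.70 kt.
Cyclone Guambe: ΔP = 142; V ≈ 5.99 × 142^0.649 ≈ 149.37 kt.
Difference ≈ 112.70 − 149.37 = -36.67 → -37 kt.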